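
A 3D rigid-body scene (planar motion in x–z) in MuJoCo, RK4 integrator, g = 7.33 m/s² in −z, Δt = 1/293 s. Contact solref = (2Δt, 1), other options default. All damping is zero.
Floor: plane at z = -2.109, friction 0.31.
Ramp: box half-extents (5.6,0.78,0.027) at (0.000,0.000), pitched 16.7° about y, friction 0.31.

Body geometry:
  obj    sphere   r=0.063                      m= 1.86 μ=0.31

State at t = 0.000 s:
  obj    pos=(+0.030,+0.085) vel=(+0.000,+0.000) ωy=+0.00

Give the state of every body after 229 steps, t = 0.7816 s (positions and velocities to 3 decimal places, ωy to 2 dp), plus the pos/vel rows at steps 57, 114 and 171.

State at t = 0.7816 s:
  obj    pos=(+0.470,-0.047) vel=(+1.126,-0.338) ωy=+18.66

Key-timestep trajectory:
   step    t(s)  obj.x    obj.z    obj.vx   obj.vz 
     57  0.1945   +0.057  +0.077  +0.280  -0.084
    114  0.3891   +0.139  +0.052  +0.561  -0.168
    171  0.5836   +0.275  +0.011  +0.841  -0.252


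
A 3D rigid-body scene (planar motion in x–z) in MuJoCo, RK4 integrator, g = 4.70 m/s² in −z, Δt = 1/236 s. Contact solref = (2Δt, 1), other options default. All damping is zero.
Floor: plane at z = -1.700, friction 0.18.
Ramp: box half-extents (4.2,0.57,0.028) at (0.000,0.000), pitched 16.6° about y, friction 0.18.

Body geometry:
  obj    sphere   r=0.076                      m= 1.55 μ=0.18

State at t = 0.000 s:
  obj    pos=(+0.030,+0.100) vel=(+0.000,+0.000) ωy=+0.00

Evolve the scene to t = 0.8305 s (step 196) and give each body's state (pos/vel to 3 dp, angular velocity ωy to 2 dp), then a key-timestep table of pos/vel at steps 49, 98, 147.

State at t = 0.8305 s:
  obj    pos=(+0.347,+0.005) vel=(+0.763,-0.228) ωy=+10.48

Key-timestep trajectory:
   step    t(s)  obj.x    obj.z    obj.vx   obj.vz 
     49  0.2076   +0.050  +0.094  +0.191  -0.057
     98  0.4153   +0.109  +0.076  +0.382  -0.114
    147  0.6229   +0.208  +0.046  +0.573  -0.171


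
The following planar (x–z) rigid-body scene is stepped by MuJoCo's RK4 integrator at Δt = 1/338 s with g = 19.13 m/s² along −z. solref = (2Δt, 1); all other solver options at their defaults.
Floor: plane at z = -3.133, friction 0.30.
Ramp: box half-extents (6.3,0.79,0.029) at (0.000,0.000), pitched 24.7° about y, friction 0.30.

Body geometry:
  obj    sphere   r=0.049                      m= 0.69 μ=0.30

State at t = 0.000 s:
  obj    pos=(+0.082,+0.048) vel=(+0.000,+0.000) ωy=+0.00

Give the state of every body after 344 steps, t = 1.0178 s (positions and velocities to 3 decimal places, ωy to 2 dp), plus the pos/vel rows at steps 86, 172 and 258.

State at t = 1.0178 s:
  obj    pos=(+2.769,-1.188) vel=(+5.280,-2.428) ωy=+118.59

Key-timestep trajectory:
   step    t(s)  obj.x    obj.z    obj.vx   obj.vz 
     86  0.2544   +0.250  -0.029  +1.320  -0.607
    172  0.5089   +0.754  -0.261  +2.640  -1.214
    258  0.7633   +1.593  -0.647  +3.960  -1.821


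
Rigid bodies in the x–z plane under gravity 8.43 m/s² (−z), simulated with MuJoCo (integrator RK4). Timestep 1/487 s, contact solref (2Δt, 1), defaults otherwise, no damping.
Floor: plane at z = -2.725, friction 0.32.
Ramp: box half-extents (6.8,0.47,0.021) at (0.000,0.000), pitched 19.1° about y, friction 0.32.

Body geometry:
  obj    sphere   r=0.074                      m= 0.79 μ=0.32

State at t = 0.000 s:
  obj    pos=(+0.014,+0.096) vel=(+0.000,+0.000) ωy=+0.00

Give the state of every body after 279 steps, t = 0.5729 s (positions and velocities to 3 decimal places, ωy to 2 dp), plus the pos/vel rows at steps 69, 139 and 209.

State at t = 0.5729 s:
  obj    pos=(+0.320,-0.010) vel=(+1.067,-0.369) ωy=+15.25

Key-timestep trajectory:
   step    t(s)  obj.x    obj.z    obj.vx   obj.vz 
     69  0.1417   +0.033  +0.089  +0.264  -0.091
    139  0.2854   +0.090  +0.069  +0.531  -0.184
    209  0.4292   +0.185  +0.036  +0.799  -0.277


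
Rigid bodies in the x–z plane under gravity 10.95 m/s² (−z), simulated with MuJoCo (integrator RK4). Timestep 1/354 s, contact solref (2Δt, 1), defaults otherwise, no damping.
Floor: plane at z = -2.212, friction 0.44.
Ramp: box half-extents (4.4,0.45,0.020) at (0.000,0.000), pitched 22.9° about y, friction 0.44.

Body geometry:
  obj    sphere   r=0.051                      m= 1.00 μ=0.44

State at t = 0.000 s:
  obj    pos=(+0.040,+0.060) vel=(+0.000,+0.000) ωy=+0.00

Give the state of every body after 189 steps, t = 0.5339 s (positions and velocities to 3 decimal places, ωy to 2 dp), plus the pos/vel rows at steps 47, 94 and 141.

State at t = 0.5339 s:
  obj    pos=(+0.440,-0.109) vel=(+1.497,-0.632) ωy=+31.86

Key-timestep trajectory:
   step    t(s)  obj.x    obj.z    obj.vx   obj.vz 
     47  0.1328   +0.065  +0.050  +0.372  -0.157
     94  0.2655   +0.139  +0.018  +0.745  -0.315
    141  0.3983   +0.262  -0.034  +1.117  -0.472


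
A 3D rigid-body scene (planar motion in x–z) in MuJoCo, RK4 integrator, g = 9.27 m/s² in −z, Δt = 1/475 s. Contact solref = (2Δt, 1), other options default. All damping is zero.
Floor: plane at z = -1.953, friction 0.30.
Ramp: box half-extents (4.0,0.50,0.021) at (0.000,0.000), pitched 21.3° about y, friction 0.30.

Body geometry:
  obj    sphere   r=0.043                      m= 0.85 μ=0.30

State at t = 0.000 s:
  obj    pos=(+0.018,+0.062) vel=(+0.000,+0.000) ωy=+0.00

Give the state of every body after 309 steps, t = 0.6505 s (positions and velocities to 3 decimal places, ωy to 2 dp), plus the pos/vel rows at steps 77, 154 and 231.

State at t = 0.6505 s:
  obj    pos=(+0.492,-0.123) vel=(+1.458,-0.568) ωy=+36.38

Key-timestep trajectory:
   step    t(s)  obj.x    obj.z    obj.vx   obj.vz 
     77  0.1621   +0.047  +0.050  +0.363  -0.142
    154  0.3242   +0.136  +0.016  +0.727  -0.283
    231  0.4863   +0.283  -0.042  +1.090  -0.425


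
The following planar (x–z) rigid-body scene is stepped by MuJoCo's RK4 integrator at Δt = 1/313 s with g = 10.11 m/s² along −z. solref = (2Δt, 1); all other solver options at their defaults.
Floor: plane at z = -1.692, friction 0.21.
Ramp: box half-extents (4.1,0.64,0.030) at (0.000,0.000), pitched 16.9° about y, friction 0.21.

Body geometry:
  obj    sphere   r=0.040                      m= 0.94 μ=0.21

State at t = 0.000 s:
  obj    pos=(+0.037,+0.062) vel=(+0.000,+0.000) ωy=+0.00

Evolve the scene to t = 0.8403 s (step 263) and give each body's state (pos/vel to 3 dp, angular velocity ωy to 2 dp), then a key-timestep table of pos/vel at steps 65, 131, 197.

State at t = 0.8403 s:
  obj    pos=(+0.746,-0.154) vel=(+1.688,-0.513) ωy=+44.09

Key-timestep trajectory:
   step    t(s)  obj.x    obj.z    obj.vx   obj.vz 
     65  0.2077   +0.080  +0.049  +0.417  -0.127
    131  0.4185   +0.213  +0.008  +0.841  -0.255
    197  0.6294   +0.435  -0.059  +1.264  -0.384


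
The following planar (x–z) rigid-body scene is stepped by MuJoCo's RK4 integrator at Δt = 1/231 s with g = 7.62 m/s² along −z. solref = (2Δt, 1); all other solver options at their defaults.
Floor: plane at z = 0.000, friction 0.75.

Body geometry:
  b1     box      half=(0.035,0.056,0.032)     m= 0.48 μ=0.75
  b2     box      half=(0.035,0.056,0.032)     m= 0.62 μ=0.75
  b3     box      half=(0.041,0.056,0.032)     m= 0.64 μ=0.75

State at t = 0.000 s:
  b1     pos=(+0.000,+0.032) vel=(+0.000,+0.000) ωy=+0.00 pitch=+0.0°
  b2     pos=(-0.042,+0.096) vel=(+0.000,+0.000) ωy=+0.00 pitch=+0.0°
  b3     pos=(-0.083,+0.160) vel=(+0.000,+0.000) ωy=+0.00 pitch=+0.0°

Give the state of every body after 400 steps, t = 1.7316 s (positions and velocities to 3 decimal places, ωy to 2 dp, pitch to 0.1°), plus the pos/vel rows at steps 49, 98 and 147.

State at t = 1.7316 s:
  b1     pos=(+0.000,+0.032) vel=(+0.000,+0.000) ωy=+0.00 pitch=+0.0°
  b2     pos=(-0.077,+0.035) vel=(+0.000,+0.000) ωy=+0.00 pitch=-90.0°
  b3     pos=(-0.260,+0.032) vel=(+0.000,+0.000) ωy=+0.00 pitch=+180.0°

Key-timestep trajectory:
   step    t(s)  b1.x    b1.z    b1.vx   b1.vz   b2.x    b2.z    b2.vx   b2.vz   b3.x    b3.z    b3.vx   b3.vz 
     49  0.2121   +0.000  +0.032  +0.000  +0.000   -0.064  +0.079  -0.199  -0.336   -0.141  +0.095  -0.430  -0.891
     98  0.4242   +0.000  +0.032  +0.000  +0.000   -0.077  +0.035  +0.000  +0.000   -0.210  +0.051  -0.111  +0.020
    147  0.6364   +0.000  +0.032  +0.000  +0.000   -0.077  +0.035  +0.000  +0.000   -0.228  +0.051  -0.121  -0.021


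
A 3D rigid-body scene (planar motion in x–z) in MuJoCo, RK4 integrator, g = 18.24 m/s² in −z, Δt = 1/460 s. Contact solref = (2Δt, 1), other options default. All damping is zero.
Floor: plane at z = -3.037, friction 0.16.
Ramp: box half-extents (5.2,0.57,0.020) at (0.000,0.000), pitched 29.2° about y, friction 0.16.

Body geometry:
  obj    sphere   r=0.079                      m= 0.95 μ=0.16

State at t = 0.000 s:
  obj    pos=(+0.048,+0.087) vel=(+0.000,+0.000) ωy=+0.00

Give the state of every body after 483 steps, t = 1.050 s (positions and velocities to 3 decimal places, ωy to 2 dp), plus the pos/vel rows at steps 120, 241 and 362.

State at t = 1.050 s:
  obj    pos=(+3.108,-1.623) vel=(+5.826,-3.256) ωy=+84.47

Key-timestep trajectory:
   step    t(s)  obj.x    obj.z    obj.vx   obj.vz 
    120  0.2609   +0.237  -0.019  +1.446  -0.819
    241  0.5239   +0.810  -0.339  +2.908  -1.625
    362  0.7870   +1.767  -0.874  +4.367  -2.440


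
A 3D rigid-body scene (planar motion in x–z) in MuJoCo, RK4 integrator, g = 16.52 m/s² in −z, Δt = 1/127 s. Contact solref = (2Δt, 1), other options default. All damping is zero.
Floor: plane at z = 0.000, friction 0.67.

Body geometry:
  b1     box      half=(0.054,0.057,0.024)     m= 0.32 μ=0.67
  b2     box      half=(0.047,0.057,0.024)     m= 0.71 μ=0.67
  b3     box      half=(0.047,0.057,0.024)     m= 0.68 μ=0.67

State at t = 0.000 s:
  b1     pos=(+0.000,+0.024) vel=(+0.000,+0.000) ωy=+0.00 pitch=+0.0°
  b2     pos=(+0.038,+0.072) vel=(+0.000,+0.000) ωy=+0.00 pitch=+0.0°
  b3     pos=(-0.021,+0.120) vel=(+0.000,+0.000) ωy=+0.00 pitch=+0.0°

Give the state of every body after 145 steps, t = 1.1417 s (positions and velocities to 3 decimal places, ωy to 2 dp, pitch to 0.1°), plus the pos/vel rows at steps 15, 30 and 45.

State at t = 1.1417 s:
  b1     pos=(+0.000,+0.024) vel=(+0.000,+0.000) ωy=+0.00 pitch=+0.1°
  b2     pos=(+0.039,+0.072) vel=(+0.000,+0.000) ωy=+0.00 pitch=+0.2°
  b3     pos=(-0.131,+0.024) vel=(+0.000,+0.000) ωy=+0.00 pitch=+180.0°

Key-timestep trajectory:
   step    t(s)  b1.x    b1.z    b1.vx   b1.vz   b2.x    b2.z    b2.vx   b2.vz   b3.x    b3.z    b3.vx   b3.vz 
     15  0.1181   +0.000  +0.024  -0.001  -0.005   +0.038  +0.072  -0.004  -0.001   -0.038  +0.097  -0.243  -0.201
     30  0.2362   +0.000  +0.024  +0.002  +0.000   +0.039  +0.072  +0.002  +0.000   -0.076  +0.091  -0.472  -0.208
     45  0.3543   +0.000  +0.024  +0.000  +0.000   +0.039  +0.072  +0.000  +0.000   -0.133  +0.018  +0.050  +0.158


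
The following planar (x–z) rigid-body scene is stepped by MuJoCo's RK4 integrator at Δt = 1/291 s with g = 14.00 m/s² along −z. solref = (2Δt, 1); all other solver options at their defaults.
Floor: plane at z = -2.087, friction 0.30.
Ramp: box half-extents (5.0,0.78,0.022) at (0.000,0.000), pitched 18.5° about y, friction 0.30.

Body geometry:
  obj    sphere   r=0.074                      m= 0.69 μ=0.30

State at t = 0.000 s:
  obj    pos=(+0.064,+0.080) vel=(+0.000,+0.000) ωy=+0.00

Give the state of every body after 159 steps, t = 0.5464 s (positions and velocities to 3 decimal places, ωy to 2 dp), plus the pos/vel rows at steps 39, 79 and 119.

State at t = 0.5464 s:
  obj    pos=(+0.513,-0.070) vel=(+1.644,-0.550) ωy=+23.42

Key-timestep trajectory:
   step    t(s)  obj.x    obj.z    obj.vx   obj.vz 
     39  0.1340   +0.091  +0.071  +0.403  -0.135
     79  0.2715   +0.175  +0.043  +0.817  -0.273
    119  0.4089   +0.316  -0.004  +1.231  -0.412


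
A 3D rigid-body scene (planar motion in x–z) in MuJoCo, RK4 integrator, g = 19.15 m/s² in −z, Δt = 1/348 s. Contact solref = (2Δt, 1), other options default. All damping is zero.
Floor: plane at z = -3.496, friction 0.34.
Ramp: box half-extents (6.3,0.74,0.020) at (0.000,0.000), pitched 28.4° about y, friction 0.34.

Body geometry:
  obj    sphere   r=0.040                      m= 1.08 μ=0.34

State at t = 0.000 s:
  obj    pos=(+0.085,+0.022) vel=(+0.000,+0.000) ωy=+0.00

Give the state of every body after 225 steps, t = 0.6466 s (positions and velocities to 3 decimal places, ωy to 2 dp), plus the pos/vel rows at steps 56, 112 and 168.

State at t = 0.6466 s:
  obj    pos=(+1.281,-0.625) vel=(+3.700,-2.001) ωy=+105.14

Key-timestep trajectory:
   step    t(s)  obj.x    obj.z    obj.vx   obj.vz 
     56  0.1609   +0.159  -0.018  +0.921  -0.498
    112  0.3218   +0.382  -0.138  +1.842  -0.996
    168  0.4828   +0.752  -0.338  +2.763  -1.494


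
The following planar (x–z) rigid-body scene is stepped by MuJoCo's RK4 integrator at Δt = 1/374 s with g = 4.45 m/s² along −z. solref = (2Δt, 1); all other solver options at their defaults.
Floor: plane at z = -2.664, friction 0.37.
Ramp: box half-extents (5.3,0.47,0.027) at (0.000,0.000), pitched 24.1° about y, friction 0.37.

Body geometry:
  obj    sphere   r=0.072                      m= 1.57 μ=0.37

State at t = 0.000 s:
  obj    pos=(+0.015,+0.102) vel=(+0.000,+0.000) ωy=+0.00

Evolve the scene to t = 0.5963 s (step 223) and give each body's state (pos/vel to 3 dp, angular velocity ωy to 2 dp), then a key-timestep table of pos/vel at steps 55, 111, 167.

State at t = 0.5963 s:
  obj    pos=(+0.226,+0.008) vel=(+0.706,-0.316) ωy=+10.75

Key-timestep trajectory:
   step    t(s)  obj.x    obj.z    obj.vx   obj.vz 
     55  0.1471   +0.028  +0.096  +0.174  -0.078
    111  0.2968   +0.067  +0.078  +0.352  -0.157
    167  0.4465   +0.133  +0.049  +0.529  -0.237


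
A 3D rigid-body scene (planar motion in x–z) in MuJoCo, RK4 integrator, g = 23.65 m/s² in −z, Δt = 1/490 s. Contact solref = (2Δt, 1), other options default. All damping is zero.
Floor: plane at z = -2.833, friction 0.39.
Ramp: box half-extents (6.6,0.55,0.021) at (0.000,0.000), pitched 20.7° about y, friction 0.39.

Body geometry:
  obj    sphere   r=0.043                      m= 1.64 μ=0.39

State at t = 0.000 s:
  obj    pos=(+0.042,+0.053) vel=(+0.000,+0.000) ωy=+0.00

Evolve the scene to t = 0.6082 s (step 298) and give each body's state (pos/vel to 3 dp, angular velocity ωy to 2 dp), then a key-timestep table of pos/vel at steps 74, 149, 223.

State at t = 0.6082 s:
  obj    pos=(+1.075,-0.338) vel=(+3.397,-1.284) ωy=+84.44

Key-timestep trajectory:
   step    t(s)  obj.x    obj.z    obj.vx   obj.vz 
     74  0.1510   +0.106  +0.028  +0.844  -0.319
    149  0.3041   +0.300  -0.045  +1.699  -0.642
    223  0.4551   +0.620  -0.166  +2.542  -0.961


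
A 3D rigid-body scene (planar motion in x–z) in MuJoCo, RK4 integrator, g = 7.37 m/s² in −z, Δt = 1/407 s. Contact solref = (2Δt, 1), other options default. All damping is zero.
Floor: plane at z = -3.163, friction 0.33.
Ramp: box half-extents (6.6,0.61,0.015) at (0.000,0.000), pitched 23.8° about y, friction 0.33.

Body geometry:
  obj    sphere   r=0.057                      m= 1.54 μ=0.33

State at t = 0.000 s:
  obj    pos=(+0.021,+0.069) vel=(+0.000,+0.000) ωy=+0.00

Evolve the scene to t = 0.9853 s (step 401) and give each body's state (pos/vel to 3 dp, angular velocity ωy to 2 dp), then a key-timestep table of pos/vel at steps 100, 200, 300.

State at t = 0.9853 s:
  obj    pos=(+0.965,-0.347) vel=(+1.915,-0.845) ωy=+36.72

Key-timestep trajectory:
   step    t(s)  obj.x    obj.z    obj.vx   obj.vz 
    100  0.2457   +0.080  +0.043  +0.478  -0.211
    200  0.4914   +0.256  -0.034  +0.955  -0.421
    300  0.7371   +0.549  -0.164  +1.433  -0.632


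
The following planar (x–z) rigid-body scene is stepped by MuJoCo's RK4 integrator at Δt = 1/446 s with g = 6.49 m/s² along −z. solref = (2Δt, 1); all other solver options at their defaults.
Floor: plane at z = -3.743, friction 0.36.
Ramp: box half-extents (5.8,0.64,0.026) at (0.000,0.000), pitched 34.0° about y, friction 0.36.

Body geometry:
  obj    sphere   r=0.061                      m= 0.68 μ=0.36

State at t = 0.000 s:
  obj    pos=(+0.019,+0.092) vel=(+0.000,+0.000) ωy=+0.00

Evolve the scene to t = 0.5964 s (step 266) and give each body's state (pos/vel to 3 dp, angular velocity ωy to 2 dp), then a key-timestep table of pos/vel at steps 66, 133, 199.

State at t = 0.5964 s:
  obj    pos=(+0.401,-0.166) vel=(+1.282,-0.865) ωy=+25.34

Key-timestep trajectory:
   step    t(s)  obj.x    obj.z    obj.vx   obj.vz 
     66  0.1480   +0.043  +0.076  +0.318  -0.215
    133  0.2982   +0.115  +0.028  +0.641  -0.432
    199  0.4462   +0.233  -0.052  +0.959  -0.647


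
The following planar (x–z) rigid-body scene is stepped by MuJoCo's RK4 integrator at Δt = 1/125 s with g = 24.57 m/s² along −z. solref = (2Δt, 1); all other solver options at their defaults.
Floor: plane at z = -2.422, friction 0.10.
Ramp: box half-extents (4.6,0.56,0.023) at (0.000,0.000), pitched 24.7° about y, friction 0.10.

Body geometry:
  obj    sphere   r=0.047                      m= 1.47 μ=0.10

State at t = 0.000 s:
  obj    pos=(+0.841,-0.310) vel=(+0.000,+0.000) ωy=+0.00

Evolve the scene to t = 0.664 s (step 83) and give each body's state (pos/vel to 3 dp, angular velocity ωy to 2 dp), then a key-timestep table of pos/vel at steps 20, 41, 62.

State at t = 0.664 s:
  obj    pos=(+2.450,-1.050) vel=(+4.841,-2.246) ωy=+78.55

Key-timestep trajectory:
   step    t(s)  obj.x    obj.z    obj.vx   obj.vz 
     20  0.1600   +0.934  -0.353  +1.172  -0.525
     41  0.3280   +1.234  -0.491  +2.385  -1.128
     62  0.4960   +1.739  -0.723  +3.648  -1.585


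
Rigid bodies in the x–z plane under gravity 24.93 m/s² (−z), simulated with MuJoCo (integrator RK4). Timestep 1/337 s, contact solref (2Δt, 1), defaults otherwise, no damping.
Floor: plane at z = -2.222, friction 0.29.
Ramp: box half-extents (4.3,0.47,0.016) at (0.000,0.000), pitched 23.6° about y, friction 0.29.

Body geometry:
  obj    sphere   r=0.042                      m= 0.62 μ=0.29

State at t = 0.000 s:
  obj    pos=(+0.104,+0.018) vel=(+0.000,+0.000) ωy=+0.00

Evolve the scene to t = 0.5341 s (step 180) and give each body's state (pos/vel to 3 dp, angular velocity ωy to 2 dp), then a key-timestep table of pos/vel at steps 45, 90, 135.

State at t = 0.5341 s:
  obj    pos=(+1.036,-0.389) vel=(+3.489,-1.524) ωy=+90.65

Key-timestep trajectory:
   step    t(s)  obj.x    obj.z    obj.vx   obj.vz 
     45  0.1335   +0.162  -0.008  +0.872  -0.381
     90  0.2671   +0.337  -0.084  +1.745  -0.762
    135  0.4006   +0.628  -0.211  +2.617  -1.143


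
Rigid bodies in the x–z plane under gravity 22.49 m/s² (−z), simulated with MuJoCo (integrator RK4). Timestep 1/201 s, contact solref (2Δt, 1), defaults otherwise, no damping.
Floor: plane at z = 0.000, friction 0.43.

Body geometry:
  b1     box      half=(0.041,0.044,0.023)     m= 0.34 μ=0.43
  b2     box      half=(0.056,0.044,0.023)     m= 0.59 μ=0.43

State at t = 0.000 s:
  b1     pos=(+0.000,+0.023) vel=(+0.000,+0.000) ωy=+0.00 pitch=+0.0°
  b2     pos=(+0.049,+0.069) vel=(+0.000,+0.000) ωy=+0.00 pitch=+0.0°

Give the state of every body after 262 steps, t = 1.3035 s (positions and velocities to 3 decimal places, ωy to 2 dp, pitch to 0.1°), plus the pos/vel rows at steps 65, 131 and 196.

State at t = 1.3035 s:
  b1     pos=(-0.002,+0.023) vel=(-0.001,+0.000) ωy=+0.00 pitch=+0.0°
  b2     pos=(+0.062,+0.055) vel=(+0.000,-0.001) ωy=-0.03 pitch=+43.7°

Key-timestep trajectory:
   step    t(s)  b1.x    b1.z    b1.vx   b1.vz   b2.x    b2.z    b2.vx   b2.vz 
     65  0.3234   -0.001  +0.023  -0.001  +0.000   +0.062  +0.056  +0.000  +0.000
    131  0.6517   -0.001  +0.023  -0.001  +0.000   +0.062  +0.056  +0.000  -0.001
    196  0.9751   -0.002  +0.023  -0.001  +0.000   +0.062  +0.056  +0.000  -0.001


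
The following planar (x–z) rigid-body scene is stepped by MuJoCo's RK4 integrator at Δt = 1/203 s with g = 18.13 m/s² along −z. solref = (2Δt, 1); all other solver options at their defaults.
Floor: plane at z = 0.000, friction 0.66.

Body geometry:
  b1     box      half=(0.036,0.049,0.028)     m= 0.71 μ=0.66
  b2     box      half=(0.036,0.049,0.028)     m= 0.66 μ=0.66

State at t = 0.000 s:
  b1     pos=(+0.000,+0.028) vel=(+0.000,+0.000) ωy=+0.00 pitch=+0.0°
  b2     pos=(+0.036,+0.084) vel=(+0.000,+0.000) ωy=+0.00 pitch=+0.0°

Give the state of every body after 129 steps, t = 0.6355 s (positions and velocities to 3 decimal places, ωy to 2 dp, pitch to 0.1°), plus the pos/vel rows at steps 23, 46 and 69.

State at t = 0.6355 s:
  b1     pos=(+0.000,+0.028) vel=(+0.000,+0.000) ωy=+0.00 pitch=+0.0°
  b2     pos=(+0.071,+0.036) vel=(+0.000,+0.000) ωy=+0.00 pitch=+90.0°

Key-timestep trajectory:
   step    t(s)  b1.x    b1.z    b1.vx   b1.vz   b2.x    b2.z    b2.vx   b2.vz 
     23  0.1133   +0.000  +0.028  +0.000  +0.000   +0.037  +0.084  +0.012  +0.000
     46  0.2266   +0.000  +0.028  +0.000  +0.000   +0.041  +0.083  +0.092  -0.016
     69  0.3399   +0.000  +0.028  +0.000  +0.000   +0.066  +0.058  +0.311  -0.830


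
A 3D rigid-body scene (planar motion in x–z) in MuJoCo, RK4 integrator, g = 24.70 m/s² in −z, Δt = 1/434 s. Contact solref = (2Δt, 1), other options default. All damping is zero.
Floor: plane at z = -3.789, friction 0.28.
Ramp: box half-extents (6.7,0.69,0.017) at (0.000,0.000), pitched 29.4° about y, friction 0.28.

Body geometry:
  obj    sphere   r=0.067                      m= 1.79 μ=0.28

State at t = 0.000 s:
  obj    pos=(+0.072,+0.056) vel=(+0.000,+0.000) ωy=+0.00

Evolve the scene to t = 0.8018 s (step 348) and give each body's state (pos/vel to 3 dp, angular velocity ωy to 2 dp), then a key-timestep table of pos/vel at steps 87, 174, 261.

State at t = 0.8018 s:
  obj    pos=(+2.498,-1.311) vel=(+6.051,-3.409) ωy=+103.64

Key-timestep trajectory:
   step    t(s)  obj.x    obj.z    obj.vx   obj.vz 
     87  0.2005   +0.224  -0.030  +1.513  -0.852
    174  0.4009   +0.679  -0.286  +3.025  -1.705
    261  0.6014   +1.437  -0.713  +4.538  -2.557


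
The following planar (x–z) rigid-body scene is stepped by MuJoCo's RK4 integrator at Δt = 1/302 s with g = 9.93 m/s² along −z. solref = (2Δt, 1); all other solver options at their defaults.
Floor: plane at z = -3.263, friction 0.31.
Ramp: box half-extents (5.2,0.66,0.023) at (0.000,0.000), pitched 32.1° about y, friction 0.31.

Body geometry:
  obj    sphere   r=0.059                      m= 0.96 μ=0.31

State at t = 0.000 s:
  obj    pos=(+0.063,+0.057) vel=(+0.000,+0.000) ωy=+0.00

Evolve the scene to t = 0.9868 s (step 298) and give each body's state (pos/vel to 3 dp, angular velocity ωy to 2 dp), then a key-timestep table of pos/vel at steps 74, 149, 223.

State at t = 0.9868 s:
  obj    pos=(+1.618,-0.918) vel=(+3.151,-1.976) ωy=+63.03

Key-timestep trajectory:
   step    t(s)  obj.x    obj.z    obj.vx   obj.vz 
     74  0.2450   +0.159  -0.003  +0.783  -0.491
    149  0.4934   +0.452  -0.187  +1.575  -0.988
    223  0.7384   +0.934  -0.489  +2.358  -1.479


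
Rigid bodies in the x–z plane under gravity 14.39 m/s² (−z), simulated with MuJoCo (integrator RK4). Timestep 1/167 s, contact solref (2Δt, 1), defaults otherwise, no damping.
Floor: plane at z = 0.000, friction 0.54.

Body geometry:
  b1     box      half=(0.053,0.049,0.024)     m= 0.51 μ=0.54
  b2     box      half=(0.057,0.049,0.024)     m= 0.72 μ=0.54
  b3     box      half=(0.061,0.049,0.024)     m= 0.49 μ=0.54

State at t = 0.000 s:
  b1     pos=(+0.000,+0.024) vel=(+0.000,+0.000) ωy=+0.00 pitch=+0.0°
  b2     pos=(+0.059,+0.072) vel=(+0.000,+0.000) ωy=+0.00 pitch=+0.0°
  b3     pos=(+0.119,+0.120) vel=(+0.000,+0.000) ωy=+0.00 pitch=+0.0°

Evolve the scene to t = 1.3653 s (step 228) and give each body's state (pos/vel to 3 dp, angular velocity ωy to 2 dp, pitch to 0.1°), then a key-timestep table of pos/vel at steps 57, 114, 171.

State at t = 1.3653 s:
  b1     pos=(-0.002,+0.024) vel=(-0.001,+0.000) ωy=+0.00 pitch=+0.0°
  b2     pos=(+0.074,+0.059) vel=(+0.000,+0.000) ωy=-0.02 pitch=+49.2°
  b3     pos=(+0.152,+0.057) vel=(+0.000,+0.000) ωy=-0.01 pitch=+39.1°

Key-timestep trajectory:
   step    t(s)  b1.x    b1.z    b1.vx   b1.vz   b2.x    b2.z    b2.vx   b2.vz   b3.x    b3.z    b3.vx   b3.vz 
     57  0.3413   -0.001  +0.024  -0.001  +0.000   +0.074  +0.059  -0.001  +0.001   +0.152  +0.057  +0.002  +0.000
    114  0.6826   -0.001  +0.024  -0.001  +0.000   +0.074  +0.059  -0.001  +0.000   +0.152  +0.057  +0.000  +0.000
    171  1.0240   -0.001  +0.024  -0.001  +0.000   +0.074  +0.059  +0.000  +0.000   +0.152  +0.057  +0.000  +0.000


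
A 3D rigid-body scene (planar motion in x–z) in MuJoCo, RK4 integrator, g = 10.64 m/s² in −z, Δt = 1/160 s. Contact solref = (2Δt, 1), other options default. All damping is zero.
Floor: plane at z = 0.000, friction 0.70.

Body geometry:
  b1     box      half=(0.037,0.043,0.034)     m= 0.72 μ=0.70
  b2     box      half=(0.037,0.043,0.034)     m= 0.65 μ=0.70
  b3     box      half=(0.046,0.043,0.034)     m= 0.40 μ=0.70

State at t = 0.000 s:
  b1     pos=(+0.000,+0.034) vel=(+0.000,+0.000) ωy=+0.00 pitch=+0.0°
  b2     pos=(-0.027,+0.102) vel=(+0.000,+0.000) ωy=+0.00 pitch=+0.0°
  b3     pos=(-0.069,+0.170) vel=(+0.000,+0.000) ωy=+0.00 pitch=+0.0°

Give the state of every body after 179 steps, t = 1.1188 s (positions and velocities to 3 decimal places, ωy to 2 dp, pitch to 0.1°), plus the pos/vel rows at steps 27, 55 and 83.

State at t = 1.1188 s:
  b1     pos=(+0.000,+0.034) vel=(+0.000,+0.000) ωy=+0.00 pitch=+0.0°
  b2     pos=(-0.076,+0.037) vel=(+0.000,+0.000) ωy=+0.00 pitch=-90.0°
  b3     pos=(-0.260,+0.034) vel=(+0.000,+0.000) ωy=+0.00 pitch=+180.0°

Key-timestep trajectory:
   step    t(s)  b1.x    b1.z    b1.vx   b1.vz   b2.x    b2.z    b2.vx   b2.vz   b3.x    b3.z    b3.vx   b3.vz 
     27  0.1688   +0.000  +0.034  +0.001  +0.000   -0.034  +0.103  -0.103  +0.010   -0.089  +0.161  -0.273  -0.154
     55  0.3438   +0.000  +0.034  +0.000  +0.000   -0.074  +0.072  -0.319  -0.738   -0.166  +0.048  -0.734  -0.323
     83  0.5188   +0.000  +0.034  +0.000  +0.000   -0.076  +0.037  +0.004  +0.005   -0.233  +0.053  -0.372  -0.158


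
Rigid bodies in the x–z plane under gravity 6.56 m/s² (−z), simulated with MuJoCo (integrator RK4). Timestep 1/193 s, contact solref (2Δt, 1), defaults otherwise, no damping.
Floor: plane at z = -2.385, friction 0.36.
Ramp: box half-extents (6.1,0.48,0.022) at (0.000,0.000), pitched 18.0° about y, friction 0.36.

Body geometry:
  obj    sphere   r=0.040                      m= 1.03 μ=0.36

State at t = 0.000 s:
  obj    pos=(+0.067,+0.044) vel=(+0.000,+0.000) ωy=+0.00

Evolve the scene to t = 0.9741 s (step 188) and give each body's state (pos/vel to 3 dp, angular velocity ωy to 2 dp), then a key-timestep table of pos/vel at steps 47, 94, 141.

State at t = 0.9741 s:
  obj    pos=(+0.720,-0.169) vel=(+1.341,-0.436) ωy=+35.25

Key-timestep trajectory:
   step    t(s)  obj.x    obj.z    obj.vx   obj.vz 
     47  0.2435   +0.108  +0.030  +0.335  -0.109
     94  0.4870   +0.230  -0.010  +0.671  -0.218
    141  0.7306   +0.434  -0.076  +1.006  -0.327


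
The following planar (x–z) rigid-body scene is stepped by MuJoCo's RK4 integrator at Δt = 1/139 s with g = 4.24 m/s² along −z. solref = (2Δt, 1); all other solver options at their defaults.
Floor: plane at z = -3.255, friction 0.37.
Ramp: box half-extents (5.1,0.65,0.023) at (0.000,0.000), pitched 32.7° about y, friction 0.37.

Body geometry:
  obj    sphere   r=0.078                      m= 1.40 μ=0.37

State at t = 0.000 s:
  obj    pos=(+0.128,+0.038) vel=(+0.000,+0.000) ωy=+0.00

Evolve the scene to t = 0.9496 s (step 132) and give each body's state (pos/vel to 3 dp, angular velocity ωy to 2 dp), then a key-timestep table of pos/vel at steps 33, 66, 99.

State at t = 0.9496 s:
  obj    pos=(+0.749,-0.361) vel=(+1.308,-0.839) ωy=+19.91

Key-timestep trajectory:
   step    t(s)  obj.x    obj.z    obj.vx   obj.vz 
     33  0.2374   +0.167  +0.013  +0.327  -0.210
     66  0.4748   +0.283  -0.062  +0.654  -0.420
     99  0.7122   +0.477  -0.186  +0.981  -0.630


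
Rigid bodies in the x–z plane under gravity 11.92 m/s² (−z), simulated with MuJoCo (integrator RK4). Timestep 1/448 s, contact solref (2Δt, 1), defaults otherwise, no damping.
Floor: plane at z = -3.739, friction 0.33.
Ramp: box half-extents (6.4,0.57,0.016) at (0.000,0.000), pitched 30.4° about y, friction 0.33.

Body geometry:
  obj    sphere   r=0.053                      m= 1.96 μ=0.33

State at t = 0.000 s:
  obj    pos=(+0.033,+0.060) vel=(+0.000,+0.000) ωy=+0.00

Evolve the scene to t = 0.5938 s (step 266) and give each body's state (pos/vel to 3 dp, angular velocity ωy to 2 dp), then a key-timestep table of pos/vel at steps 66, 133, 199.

State at t = 0.5938 s:
  obj    pos=(+0.688,-0.324) vel=(+2.207,-1.295) ωy=+48.26

Key-timestep trajectory:
   step    t(s)  obj.x    obj.z    obj.vx   obj.vz 
     66  0.1473   +0.074  +0.037  +0.548  -0.321
    133  0.2969   +0.197  -0.036  +1.103  -0.647
    199  0.4442   +0.400  -0.155  +1.651  -0.968


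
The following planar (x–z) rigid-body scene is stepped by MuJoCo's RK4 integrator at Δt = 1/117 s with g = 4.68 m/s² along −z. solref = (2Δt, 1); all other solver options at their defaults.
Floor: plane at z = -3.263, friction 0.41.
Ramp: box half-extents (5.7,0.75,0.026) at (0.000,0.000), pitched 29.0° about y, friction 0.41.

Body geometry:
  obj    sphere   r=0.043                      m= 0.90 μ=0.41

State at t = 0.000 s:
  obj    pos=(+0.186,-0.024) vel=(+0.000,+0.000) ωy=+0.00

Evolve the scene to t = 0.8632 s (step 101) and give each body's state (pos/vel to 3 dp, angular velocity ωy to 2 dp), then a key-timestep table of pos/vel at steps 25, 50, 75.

State at t = 0.8632 s:
  obj    pos=(+0.714,-0.317) vel=(+1.224,-0.678) ωy=+32.52

Key-timestep trajectory:
   step    t(s)  obj.x    obj.z    obj.vx   obj.vz 
     25  0.2137   +0.218  -0.042  +0.303  -0.168
     50  0.4274   +0.315  -0.096  +0.606  -0.336
     75  0.6410   +0.477  -0.186  +0.909  -0.504


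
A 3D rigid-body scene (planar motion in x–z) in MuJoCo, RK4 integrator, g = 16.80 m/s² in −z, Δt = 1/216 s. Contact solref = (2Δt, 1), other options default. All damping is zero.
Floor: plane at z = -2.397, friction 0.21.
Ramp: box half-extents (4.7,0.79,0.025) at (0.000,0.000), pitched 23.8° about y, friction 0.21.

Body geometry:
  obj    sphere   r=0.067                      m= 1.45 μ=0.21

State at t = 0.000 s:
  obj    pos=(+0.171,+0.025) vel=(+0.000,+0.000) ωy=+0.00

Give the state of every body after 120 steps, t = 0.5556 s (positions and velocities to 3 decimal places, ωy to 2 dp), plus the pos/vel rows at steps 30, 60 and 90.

State at t = 0.5556 s:
  obj    pos=(+0.855,-0.277) vel=(+2.462,-1.086) ωy=+40.14

Key-timestep trajectory:
   step    t(s)  obj.x    obj.z    obj.vx   obj.vz 
     30  0.1389   +0.214  +0.006  +0.616  -0.272
     60  0.2778   +0.342  -0.050  +1.231  -0.543
     90  0.4167   +0.556  -0.145  +1.846  -0.814


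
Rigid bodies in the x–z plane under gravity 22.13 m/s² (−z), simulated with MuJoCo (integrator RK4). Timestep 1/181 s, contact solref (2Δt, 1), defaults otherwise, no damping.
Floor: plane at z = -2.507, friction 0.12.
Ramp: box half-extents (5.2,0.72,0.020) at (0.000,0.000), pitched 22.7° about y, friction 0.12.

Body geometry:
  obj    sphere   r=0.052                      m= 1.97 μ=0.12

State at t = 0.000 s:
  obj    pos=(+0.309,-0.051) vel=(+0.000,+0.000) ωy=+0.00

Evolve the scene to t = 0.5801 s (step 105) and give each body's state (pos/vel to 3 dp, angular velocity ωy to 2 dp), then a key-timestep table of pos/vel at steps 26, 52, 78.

State at t = 0.5801 s:
  obj    pos=(+1.256,-0.447) vel=(+3.265,-1.366) ωy=+68.00

Key-timestep trajectory:
   step    t(s)  obj.x    obj.z    obj.vx   obj.vz 
     26  0.1436   +0.367  -0.076  +0.809  -0.338
     52  0.2873   +0.541  -0.149  +1.618  -0.673
     78  0.4309   +0.832  -0.270  +2.425  -1.015


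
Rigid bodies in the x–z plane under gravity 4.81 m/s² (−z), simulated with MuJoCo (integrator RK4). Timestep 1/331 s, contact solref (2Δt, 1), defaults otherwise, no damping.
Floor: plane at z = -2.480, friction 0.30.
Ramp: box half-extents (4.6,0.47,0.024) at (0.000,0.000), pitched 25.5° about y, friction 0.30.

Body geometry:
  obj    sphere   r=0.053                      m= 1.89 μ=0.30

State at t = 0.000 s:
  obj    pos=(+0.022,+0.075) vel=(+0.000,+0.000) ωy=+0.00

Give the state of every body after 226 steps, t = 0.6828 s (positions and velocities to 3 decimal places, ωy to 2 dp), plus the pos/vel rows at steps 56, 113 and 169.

State at t = 0.6828 s:
  obj    pos=(+0.333,-0.074) vel=(+0.912,-0.435) ωy=+19.05

Key-timestep trajectory:
   step    t(s)  obj.x    obj.z    obj.vx   obj.vz 
     56  0.1692   +0.041  +0.066  +0.226  -0.108
    113  0.3414   +0.100  +0.038  +0.456  -0.217
    169  0.5106   +0.196  -0.008  +0.682  -0.325


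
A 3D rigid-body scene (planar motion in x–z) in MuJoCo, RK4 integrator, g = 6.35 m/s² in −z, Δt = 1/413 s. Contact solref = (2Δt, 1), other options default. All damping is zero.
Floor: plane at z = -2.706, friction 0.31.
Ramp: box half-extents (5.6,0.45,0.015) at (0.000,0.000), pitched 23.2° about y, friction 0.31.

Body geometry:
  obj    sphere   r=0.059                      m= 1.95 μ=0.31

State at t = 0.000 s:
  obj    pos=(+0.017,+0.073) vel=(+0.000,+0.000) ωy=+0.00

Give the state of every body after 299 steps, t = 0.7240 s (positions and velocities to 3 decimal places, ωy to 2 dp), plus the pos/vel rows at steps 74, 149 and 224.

State at t = 0.7240 s:
  obj    pos=(+0.448,-0.111) vel=(+1.189,-0.510) ωy=+21.92

Key-timestep trajectory:
   step    t(s)  obj.x    obj.z    obj.vx   obj.vz 
     74  0.1792   +0.043  +0.062  +0.294  -0.126
    149  0.3608   +0.124  +0.027  +0.593  -0.254
    224  0.5424   +0.259  -0.030  +0.891  -0.382


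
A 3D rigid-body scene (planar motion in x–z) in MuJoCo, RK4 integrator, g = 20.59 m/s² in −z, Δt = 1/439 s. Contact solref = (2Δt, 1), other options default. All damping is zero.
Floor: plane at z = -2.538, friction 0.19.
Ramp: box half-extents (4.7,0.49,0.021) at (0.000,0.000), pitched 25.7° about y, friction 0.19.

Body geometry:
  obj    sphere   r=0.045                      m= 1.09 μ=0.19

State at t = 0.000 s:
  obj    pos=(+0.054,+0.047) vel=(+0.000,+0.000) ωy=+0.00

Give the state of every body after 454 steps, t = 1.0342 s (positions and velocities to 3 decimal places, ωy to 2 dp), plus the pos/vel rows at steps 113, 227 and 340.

State at t = 1.0342 s:
  obj    pos=(+3.128,-1.432) vel=(+5.944,-2.860) ωy=+146.56

Key-timestep trajectory:
   step    t(s)  obj.x    obj.z    obj.vx   obj.vz 
    113  0.2574   +0.245  -0.044  +1.480  -0.712
    227  0.5171   +0.823  -0.323  +2.972  -1.430
    340  0.7745   +1.778  -0.782  +4.451  -2.142


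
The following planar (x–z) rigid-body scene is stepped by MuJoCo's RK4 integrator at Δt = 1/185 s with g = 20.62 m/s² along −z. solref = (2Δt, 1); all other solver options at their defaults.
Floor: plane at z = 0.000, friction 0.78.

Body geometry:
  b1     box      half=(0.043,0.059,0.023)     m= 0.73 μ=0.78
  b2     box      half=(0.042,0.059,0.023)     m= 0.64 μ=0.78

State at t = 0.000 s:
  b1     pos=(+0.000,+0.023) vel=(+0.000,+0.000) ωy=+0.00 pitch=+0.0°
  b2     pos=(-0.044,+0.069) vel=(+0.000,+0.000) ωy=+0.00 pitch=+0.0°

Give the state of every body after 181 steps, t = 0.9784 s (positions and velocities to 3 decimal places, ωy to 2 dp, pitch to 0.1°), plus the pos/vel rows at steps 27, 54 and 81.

State at t = 0.9784 s:
  b1     pos=(+0.000,+0.023) vel=(+0.000,+0.000) ωy=+0.00 pitch=+0.0°
  b2     pos=(-0.147,+0.023) vel=(+0.000,+0.000) ωy=+0.00 pitch=+180.0°

Key-timestep trajectory:
   step    t(s)  b1.x    b1.z    b1.vx   b1.vz   b2.x    b2.z    b2.vx   b2.vz 
     27  0.1459   +0.000  +0.023  +0.001  +0.000   -0.051  +0.067  -0.152  -0.056
     54  0.2919   +0.000  +0.023  +0.000  +0.000   -0.095  +0.047  -0.211  +0.044
     81  0.4378   +0.000  +0.023  +0.000  +0.000   -0.127  +0.041  -0.412  -0.227


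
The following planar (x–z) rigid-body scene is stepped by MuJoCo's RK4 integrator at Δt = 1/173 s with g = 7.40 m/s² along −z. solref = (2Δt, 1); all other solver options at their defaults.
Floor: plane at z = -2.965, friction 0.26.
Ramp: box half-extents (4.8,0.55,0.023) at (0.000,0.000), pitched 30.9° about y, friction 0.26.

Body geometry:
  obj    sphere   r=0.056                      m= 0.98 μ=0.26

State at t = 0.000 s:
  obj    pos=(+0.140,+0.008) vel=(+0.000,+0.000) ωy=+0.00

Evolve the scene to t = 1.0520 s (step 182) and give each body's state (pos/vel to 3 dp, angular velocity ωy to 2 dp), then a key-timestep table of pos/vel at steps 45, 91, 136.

State at t = 1.0520 s:
  obj    pos=(+1.429,-0.763) vel=(+2.451,-1.467) ωy=+50.98

Key-timestep trajectory:
   step    t(s)  obj.x    obj.z    obj.vx   obj.vz 
     45  0.2601   +0.219  -0.039  +0.606  -0.363
     91  0.5260   +0.462  -0.185  +1.225  -0.733
    136  0.7861   +0.860  -0.423  +1.831  -1.096


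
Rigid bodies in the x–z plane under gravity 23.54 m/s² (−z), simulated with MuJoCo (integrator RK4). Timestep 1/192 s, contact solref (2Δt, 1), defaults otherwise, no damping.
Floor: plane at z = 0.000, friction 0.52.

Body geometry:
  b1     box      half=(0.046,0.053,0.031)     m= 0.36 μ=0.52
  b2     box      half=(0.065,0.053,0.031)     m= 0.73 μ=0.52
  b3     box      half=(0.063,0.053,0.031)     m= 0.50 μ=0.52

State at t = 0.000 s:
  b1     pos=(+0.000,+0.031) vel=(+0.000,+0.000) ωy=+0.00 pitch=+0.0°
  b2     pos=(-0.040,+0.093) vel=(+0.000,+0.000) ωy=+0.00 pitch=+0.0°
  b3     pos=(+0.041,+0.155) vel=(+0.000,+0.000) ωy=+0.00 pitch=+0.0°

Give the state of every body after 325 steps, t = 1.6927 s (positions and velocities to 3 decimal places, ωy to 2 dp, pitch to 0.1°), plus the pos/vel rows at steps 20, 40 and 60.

State at t = 1.6927 s:
  b1     pos=(-0.001,+0.031) vel=(+0.000,+0.000) ωy=+0.00 pitch=+0.0°
  b2     pos=(-0.041,+0.093) vel=(+0.000,+0.000) ωy=+0.00 pitch=-0.1°
  b3     pos=(+0.078,+0.063) vel=(+0.000,+0.000) ωy=+0.00 pitch=+90.0°

Key-timestep trajectory:
   step    t(s)  b1.x    b1.z    b1.vx   b1.vz   b2.x    b2.z    b2.vx   b2.vz   b3.x    b3.z    b3.vx   b3.vz 
     20  0.1042   +0.000  +0.031  +0.000  +0.000   -0.040  +0.093  -0.001  +0.000   +0.061  +0.131  +0.313  -0.775
     40  0.2083   -0.001  +0.031  +0.000  +0.001   -0.041  +0.093  +0.000  +0.001   +0.090  +0.067  -0.024  +0.038
     60  0.3125   -0.001  +0.031  +0.006  -0.009   -0.041  +0.093  +0.024  -0.002   +0.077  +0.063  +0.147  -0.051


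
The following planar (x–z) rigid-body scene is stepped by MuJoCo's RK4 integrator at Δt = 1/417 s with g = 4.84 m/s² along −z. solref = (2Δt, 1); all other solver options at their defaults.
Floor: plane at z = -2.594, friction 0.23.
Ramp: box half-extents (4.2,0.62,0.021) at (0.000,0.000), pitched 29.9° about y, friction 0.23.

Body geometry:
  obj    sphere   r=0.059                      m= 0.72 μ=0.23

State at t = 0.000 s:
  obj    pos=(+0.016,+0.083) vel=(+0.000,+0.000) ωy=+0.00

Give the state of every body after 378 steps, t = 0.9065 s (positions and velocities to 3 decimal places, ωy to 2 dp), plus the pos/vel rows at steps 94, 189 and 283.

State at t = 0.9065 s:
  obj    pos=(+0.630,-0.270) vel=(+1.354,-0.779) ωy=+26.47

Key-timestep trajectory:
   step    t(s)  obj.x    obj.z    obj.vx   obj.vz 
     94  0.2254   +0.054  +0.061  +0.337  -0.194
    189  0.4532   +0.170  -0.005  +0.677  -0.389
    283  0.6787   +0.360  -0.115  +1.014  -0.583


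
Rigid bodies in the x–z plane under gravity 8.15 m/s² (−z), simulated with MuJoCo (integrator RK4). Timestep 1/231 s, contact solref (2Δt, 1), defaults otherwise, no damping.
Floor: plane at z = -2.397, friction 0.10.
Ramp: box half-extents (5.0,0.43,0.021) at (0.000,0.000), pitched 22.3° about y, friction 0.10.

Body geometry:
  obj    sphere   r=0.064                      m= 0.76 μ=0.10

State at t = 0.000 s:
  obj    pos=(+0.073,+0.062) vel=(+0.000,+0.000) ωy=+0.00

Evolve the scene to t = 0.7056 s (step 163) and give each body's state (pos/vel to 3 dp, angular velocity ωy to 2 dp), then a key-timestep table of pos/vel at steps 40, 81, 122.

State at t = 0.7056 s:
  obj    pos=(+0.612,-0.159) vel=(+1.524,-0.635) ωy=+20.74

Key-timestep trajectory:
   step    t(s)  obj.x    obj.z    obj.vx   obj.vz 
     40  0.1732   +0.105  +0.049  +0.377  -0.147
     81  0.3506   +0.206  +0.007  +0.758  -0.312
    122  0.5281   +0.375  -0.062  +1.141  -0.475
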